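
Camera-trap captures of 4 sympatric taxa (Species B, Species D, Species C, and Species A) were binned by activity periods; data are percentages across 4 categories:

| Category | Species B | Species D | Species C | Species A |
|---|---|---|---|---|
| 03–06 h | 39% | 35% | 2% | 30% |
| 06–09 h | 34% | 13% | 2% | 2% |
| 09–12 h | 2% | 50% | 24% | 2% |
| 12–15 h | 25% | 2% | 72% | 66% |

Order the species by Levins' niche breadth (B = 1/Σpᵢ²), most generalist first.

Convert percentages to proportions (divide by 100).
Σp_Bᵢ² = 0.39² + 0.34² + 0.02² + 0.25² = 0.1521 + 0.1156 + 0.0004 + 0.0625 = 0.3306
B_B = 1 / 0.3306 = 3.0248
Σp_Dᵢ² = 0.35² + 0.13² + 0.50² + 0.02² = 0.1225 + 0.0169 + 0.2500 + 0.0004 = 0.3898
B_D = 1 / 0.3898 = 2.5654
Σp_Cᵢ² = 0.02² + 0.02² + 0.24² + 0.72² = 0.0004 + 0.0004 + 0.0576 + 0.5184 = 0.5768
B_C = 1 / 0.5768 = 1.7337
Σp_Aᵢ² = 0.30² + 0.02² + 0.02² + 0.66² = 0.0900 + 0.0004 + 0.0004 + 0.4356 = 0.5264
B_A = 1 / 0.5264 = 1.8997
Ranking by B (broadest → narrowest): Species B (3.02) > Species D (2.57) > Species A (1.90) > Species C (1.73)

Species B > Species D > Species A > Species C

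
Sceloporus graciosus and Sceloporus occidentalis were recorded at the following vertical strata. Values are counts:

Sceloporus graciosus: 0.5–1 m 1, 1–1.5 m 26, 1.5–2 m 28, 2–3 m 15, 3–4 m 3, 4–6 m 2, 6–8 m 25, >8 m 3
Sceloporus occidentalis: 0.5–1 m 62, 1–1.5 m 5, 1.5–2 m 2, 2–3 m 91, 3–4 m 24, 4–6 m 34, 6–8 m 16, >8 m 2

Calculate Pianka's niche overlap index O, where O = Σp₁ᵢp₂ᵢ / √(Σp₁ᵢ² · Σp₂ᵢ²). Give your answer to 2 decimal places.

Proportions for Sceloporus graciosus (n=103): 1/103=0.0097, 26/103=0.2524, 28/103=0.2718, 15/103=0.1456, 3/103=0.0291, 2/103=0.0194, 25/103=0.2427, 3/103=0.0291
Proportions for Sceloporus occidentalis (n=236): 62/236=0.2627, 5/236=0.0212, 2/236=0.0085, 91/236=0.3856, 24/236=0.1017, 34/236=0.1441, 16/236=0.0678, 2/236=0.0085
Σ p₁ᵢp₂ᵢ = 0.002548 + 0.005351 + 0.002310 + 0.056143 + 0.002959 + 0.002796 + 0.016455 + 0.000247 = 0.088809
Σp_1ᵢ² = 0.0097² + 0.2524² + 0.2718² + 0.1456² + 0.0291² + 0.0194² + 0.2427² + 0.0291² = 0.000094 + 0.063706 + 0.073875 + 0.021199 + 0.000847 + 0.000376 + 0.058903 + 0.000847 = 0.219847
Σp_2ᵢ² = 0.2627² + 0.0212² + 0.0085² + 0.3856² + 0.1017² + 0.1441² + 0.0678² + 0.0085² = 0.069011 + 0.000449 + 0.000072 + 0.148687 + 0.010343 + 0.020765 + 0.004597 + 0.000072 = 0.253996
O = 0.088809 / √(0.219847 × 0.253996) = 0.088809 / 0.2363054 = 0.3758

0.38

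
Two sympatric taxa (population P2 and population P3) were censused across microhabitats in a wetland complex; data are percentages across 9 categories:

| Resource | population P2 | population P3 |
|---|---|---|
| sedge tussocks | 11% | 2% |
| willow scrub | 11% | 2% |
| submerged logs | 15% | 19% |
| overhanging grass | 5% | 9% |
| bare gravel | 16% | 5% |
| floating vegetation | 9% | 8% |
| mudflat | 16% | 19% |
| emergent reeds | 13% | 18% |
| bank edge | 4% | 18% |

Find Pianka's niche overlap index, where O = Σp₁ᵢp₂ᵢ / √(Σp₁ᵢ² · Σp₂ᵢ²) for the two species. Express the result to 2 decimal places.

Convert percentages to proportions (divide by 100).
Σ p₁ᵢp₂ᵢ = 0.0022 + 0.0022 + 0.0285 + 0.0045 + 0.0080 + 0.0072 + 0.0304 + 0.0234 + 0.0072 = 0.1136
Σp_1ᵢ² = 0.11² + 0.11² + 0.15² + 0.05² + 0.16² + 0.09² + 0.16² + 0.13² + 0.04² = 0.0121 + 0.0121 + 0.0225 + 0.0025 + 0.0256 + 0.0081 + 0.0256 + 0.0169 + 0.0016 = 0.1270
Σp_2ᵢ² = 0.02² + 0.02² + 0.19² + 0.09² + 0.05² + 0.08² + 0.19² + 0.18² + 0.18² = 0.0004 + 0.0004 + 0.0361 + 0.0081 + 0.0025 + 0.0064 + 0.0361 + 0.0324 + 0.0324 = 0.1548
O = 0.1136 / √(0.1270 × 0.1548) = 0.1136 / 0.14021 = 0.8102

0.81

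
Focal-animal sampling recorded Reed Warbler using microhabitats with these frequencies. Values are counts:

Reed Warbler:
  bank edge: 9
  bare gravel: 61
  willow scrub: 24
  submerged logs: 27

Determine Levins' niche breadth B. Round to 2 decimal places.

Proportions for Reed Warbler (n=121): 9/121=0.0744, 61/121=0.5041, 24/121=0.1983, 27/121=0.2231
Σpᵢ² = 0.0744² + 0.5041² + 0.1983² + 0.2231² = 0.005535 + 0.254117 + 0.039323 + 0.049774 = 0.348749
B = 1 / 0.348749 = 2.8674

2.87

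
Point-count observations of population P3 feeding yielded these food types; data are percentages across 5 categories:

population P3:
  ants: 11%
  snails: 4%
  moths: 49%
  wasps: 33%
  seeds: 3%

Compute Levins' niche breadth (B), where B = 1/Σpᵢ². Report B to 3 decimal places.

2.750

Convert percentages to proportions (divide by 100).
Σpᵢ² = 0.11² + 0.04² + 0.49² + 0.33² + 0.03² = 0.0121 + 0.0016 + 0.2401 + 0.1089 + 0.0009 = 0.3636
B = 1 / 0.3636 = 2.75028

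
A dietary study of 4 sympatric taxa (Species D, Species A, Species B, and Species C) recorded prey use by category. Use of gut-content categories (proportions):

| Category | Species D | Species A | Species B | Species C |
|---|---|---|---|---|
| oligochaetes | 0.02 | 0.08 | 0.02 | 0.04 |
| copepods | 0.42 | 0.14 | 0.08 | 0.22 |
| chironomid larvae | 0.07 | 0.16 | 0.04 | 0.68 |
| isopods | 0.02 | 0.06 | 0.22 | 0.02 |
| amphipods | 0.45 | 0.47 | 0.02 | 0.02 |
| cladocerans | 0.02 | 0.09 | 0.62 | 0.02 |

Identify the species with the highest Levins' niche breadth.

Σp_Dᵢ² = 0.02² + 0.42² + 0.07² + 0.02² + 0.45² + 0.02² = 0.0004 + 0.1764 + 0.0049 + 0.0004 + 0.2025 + 0.0004 = 0.3850
B_D = 1 / 0.3850 = 2.5974
Σp_Aᵢ² = 0.08² + 0.14² + 0.16² + 0.06² + 0.47² + 0.09² = 0.0064 + 0.0196 + 0.0256 + 0.0036 + 0.2209 + 0.0081 = 0.2842
B_A = 1 / 0.2842 = 3.5186
Σp_Bᵢ² = 0.02² + 0.08² + 0.04² + 0.22² + 0.02² + 0.62² = 0.0004 + 0.0064 + 0.0016 + 0.0484 + 0.0004 + 0.3844 = 0.4416
B_B = 1 / 0.4416 = 2.2645
Σp_Cᵢ² = 0.04² + 0.22² + 0.68² + 0.02² + 0.02² + 0.02² = 0.0016 + 0.0484 + 0.4624 + 0.0004 + 0.0004 + 0.0004 = 0.5136
B_C = 1 / 0.5136 = 1.9470
Highest B → broadest niche (most generalist): Species A (B = 3.52).

Species A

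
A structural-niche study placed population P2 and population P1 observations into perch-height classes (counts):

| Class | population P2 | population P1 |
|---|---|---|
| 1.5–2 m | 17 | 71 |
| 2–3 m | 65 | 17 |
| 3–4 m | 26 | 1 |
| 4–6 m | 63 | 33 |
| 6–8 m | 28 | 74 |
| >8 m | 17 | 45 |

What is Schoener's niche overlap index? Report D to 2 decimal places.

Proportions for population P2 (n=216): 17/216=0.0787, 65/216=0.3009, 26/216=0.1204, 63/216=0.2917, 28/216=0.1296, 17/216=0.0787
Proportions for population P1 (n=241): 71/241=0.2946, 17/241=0.0705, 1/241=0.0041, 33/241=0.1369, 74/241=0.3071, 45/241=0.1867
Σ|p₁ᵢ − p₂ᵢ| = 0.2159 + 0.2304 + 0.1163 + 0.1548 + 0.1775 + 0.1080 = 1.0029
D = 1 − ½ × 1.0029 = 1 − 0.50145 = 0.49855

0.50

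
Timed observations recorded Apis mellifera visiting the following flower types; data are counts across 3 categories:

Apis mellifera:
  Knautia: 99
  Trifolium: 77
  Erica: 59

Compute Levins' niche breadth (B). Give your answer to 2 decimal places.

2.87

Proportions for Apis mellifera (n=235): 99/235=0.4213, 77/235=0.3277, 59/235=0.2511
Σpᵢ² = 0.4213² + 0.3277² + 0.2511² = 0.177494 + 0.107387 + 0.063051 = 0.347932
B = 1 / 0.347932 = 2.8741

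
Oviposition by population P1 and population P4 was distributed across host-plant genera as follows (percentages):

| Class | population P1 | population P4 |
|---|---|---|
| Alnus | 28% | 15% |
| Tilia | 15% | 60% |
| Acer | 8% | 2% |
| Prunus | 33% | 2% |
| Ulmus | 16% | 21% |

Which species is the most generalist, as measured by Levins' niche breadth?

Convert percentages to proportions (divide by 100).
Σp_P1ᵢ² = 0.28² + 0.15² + 0.08² + 0.33² + 0.16² = 0.0784 + 0.0225 + 0.0064 + 0.1089 + 0.0256 = 0.2418
B_P1 = 1 / 0.2418 = 4.1356
Σp_P4ᵢ² = 0.15² + 0.60² + 0.02² + 0.02² + 0.21² = 0.0225 + 0.3600 + 0.0004 + 0.0004 + 0.0441 = 0.4274
B_P4 = 1 / 0.4274 = 2.3397
Highest B → broadest niche (most generalist): population P1 (B = 4.14).

population P1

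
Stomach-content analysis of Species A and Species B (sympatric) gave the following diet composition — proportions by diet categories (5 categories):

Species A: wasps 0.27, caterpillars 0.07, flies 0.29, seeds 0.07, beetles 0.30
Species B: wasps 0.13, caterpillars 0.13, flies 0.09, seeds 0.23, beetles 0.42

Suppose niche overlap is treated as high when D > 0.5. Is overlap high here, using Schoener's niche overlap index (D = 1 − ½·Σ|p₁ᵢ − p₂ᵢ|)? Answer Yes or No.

Yes

Σ|p₁ᵢ − p₂ᵢ| = 0.14 + 0.06 + 0.20 + 0.16 + 0.12 = 0.68
D = 1 − ½ × 0.68 = 1 − 0.340 = 0.6600
D = 0.6600 > 0.5 → Yes.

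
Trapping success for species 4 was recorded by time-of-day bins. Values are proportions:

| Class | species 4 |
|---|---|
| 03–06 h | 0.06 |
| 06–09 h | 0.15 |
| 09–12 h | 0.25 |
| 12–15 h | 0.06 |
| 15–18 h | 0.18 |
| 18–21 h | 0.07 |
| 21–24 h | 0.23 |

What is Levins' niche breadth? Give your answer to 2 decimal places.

Σpᵢ² = 0.06² + 0.15² + 0.25² + 0.06² + 0.18² + 0.07² + 0.23² = 0.0036 + 0.0225 + 0.0625 + 0.0036 + 0.0324 + 0.0049 + 0.0529 = 0.1824
B = 1 / 0.1824 = 5.4825

5.48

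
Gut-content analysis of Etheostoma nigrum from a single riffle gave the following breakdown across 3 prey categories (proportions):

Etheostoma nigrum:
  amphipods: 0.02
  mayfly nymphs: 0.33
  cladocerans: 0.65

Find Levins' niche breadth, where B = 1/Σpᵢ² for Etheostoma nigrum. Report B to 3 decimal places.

Σpᵢ² = 0.02² + 0.33² + 0.65² = 0.0004 + 0.1089 + 0.4225 = 0.5318
B = 1 / 0.5318 = 1.88041

1.880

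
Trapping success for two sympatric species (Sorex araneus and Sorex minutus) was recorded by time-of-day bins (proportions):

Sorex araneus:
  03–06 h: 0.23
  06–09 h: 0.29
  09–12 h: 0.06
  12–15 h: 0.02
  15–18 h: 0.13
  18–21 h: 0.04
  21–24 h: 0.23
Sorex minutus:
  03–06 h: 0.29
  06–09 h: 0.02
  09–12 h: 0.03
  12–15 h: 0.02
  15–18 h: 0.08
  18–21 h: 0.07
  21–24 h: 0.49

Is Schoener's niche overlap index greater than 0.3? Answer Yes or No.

Yes

Σ|p₁ᵢ − p₂ᵢ| = 0.06 + 0.27 + 0.03 + 0.00 + 0.05 + 0.03 + 0.26 = 0.70
D = 1 − ½ × 0.70 = 1 − 0.350 = 0.6500
D = 0.6500 > 0.3 → Yes.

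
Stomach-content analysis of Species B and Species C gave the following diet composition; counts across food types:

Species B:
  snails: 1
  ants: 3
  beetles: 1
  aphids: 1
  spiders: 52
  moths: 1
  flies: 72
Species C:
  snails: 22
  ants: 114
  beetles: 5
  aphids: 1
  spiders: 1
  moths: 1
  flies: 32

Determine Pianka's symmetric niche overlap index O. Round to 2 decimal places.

Proportions for Species B (n=131): 1/131=0.0076, 3/131=0.0229, 1/131=0.0076, 1/131=0.0076, 52/131=0.3969, 1/131=0.0076, 72/131=0.5496
Proportions for Species C (n=176): 22/176=0.1250, 114/176=0.6477, 5/176=0.0284, 1/176=0.0057, 1/176=0.0057, 1/176=0.0057, 32/176=0.1818
Σ p₁ᵢp₂ᵢ = 0.000950 + 0.014832 + 0.000216 + 0.000043 + 0.002262 + 0.000043 + 0.099917 = 0.118263
Σp_1ᵢ² = 0.0076² + 0.0229² + 0.0076² + 0.0076² + 0.3969² + 0.0076² + 0.5496² = 0.000058 + 0.000524 + 0.000058 + 0.000058 + 0.157530 + 0.000058 + 0.302060 = 0.460346
Σp_2ᵢ² = 0.1250² + 0.6477² + 0.0284² + 0.0057² + 0.0057² + 0.0057² + 0.1818² = 0.015625 + 0.419515 + 0.000807 + 0.000032 + 0.000032 + 0.000032 + 0.033051 = 0.469094
O = 0.118263 / √(0.460346 × 0.469094) = 0.118263 / 0.4646994 = 0.2545

0.25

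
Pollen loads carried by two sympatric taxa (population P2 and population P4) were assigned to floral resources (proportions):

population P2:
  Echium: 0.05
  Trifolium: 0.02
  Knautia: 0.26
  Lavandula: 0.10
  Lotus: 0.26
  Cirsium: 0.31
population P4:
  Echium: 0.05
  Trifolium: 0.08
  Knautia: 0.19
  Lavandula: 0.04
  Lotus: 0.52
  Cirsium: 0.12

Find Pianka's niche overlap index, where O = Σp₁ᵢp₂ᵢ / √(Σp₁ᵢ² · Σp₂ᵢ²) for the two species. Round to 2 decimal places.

Σ p₁ᵢp₂ᵢ = 0.0025 + 0.0016 + 0.0494 + 0.0040 + 0.1352 + 0.0372 = 0.2299
Σp_1ᵢ² = 0.05² + 0.02² + 0.26² + 0.10² + 0.26² + 0.31² = 0.0025 + 0.0004 + 0.0676 + 0.0100 + 0.0676 + 0.0961 = 0.2442
Σp_2ᵢ² = 0.05² + 0.08² + 0.19² + 0.04² + 0.52² + 0.12² = 0.0025 + 0.0064 + 0.0361 + 0.0016 + 0.2704 + 0.0144 = 0.3314
O = 0.2299 / √(0.2442 × 0.3314) = 0.2299 / 0.28448 = 0.8081

0.81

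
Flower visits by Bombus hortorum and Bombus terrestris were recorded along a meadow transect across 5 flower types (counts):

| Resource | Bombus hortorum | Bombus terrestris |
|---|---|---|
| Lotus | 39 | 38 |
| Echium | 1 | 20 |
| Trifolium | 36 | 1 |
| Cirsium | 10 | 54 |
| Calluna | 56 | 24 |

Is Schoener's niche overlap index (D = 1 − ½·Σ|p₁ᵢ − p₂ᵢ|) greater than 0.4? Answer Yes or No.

Proportions for Bombus hortorum (n=142): 39/142=0.2746, 1/142=0.0070, 36/142=0.2535, 10/142=0.0704, 56/142=0.3944
Proportions for Bombus terrestris (n=137): 38/137=0.2774, 20/137=0.1460, 1/137=0.0073, 54/137=0.3942, 24/137=0.1752
Σ|p₁ᵢ − p₂ᵢ| = 0.0028 + 0.1390 + 0.2462 + 0.3238 + 0.2192 = 0.9310
D = 1 − ½ × 0.9310 = 1 − 0.46550 = 0.53450
D = 0.53450 > 0.4 → Yes.

Yes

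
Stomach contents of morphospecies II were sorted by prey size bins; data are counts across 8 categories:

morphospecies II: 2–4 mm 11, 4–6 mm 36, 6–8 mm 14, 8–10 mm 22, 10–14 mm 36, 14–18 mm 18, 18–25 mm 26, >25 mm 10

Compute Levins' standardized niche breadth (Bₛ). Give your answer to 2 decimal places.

0.81

Proportions for morphospecies II (n=173): 11/173=0.0636, 36/173=0.2081, 14/173=0.0809, 22/173=0.1272, 36/173=0.2081, 18/173=0.1040, 26/173=0.1503, 10/173=0.0578
Σpᵢ² = 0.0636² + 0.2081² + 0.0809² + 0.1272² + 0.2081² + 0.1040² + 0.1503² + 0.0578² = 0.004045 + 0.043306 + 0.006545 + 0.016180 + 0.043306 + 0.010816 + 0.022590 + 0.003341 = 0.150129
B = 1 / 0.150129 = 6.6609
Bₛ = (B − 1)/(n − 1) = (6.6609 − 1)/(8 − 1) = 5.6609/7 = 0.8087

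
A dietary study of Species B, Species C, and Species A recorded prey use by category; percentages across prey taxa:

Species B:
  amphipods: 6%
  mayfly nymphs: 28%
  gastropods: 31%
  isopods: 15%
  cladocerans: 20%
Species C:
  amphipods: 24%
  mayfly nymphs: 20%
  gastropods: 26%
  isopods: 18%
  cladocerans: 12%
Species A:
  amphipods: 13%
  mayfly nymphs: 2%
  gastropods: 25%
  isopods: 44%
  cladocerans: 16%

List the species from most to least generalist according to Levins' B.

Species C > Species B > Species A

Convert percentages to proportions (divide by 100).
Σp_Bᵢ² = 0.06² + 0.28² + 0.31² + 0.15² + 0.20² = 0.0036 + 0.0784 + 0.0961 + 0.0225 + 0.0400 = 0.2406
B_B = 1 / 0.2406 = 4.1563
Σp_Cᵢ² = 0.24² + 0.20² + 0.26² + 0.18² + 0.12² = 0.0576 + 0.0400 + 0.0676 + 0.0324 + 0.0144 = 0.2120
B_C = 1 / 0.2120 = 4.7170
Σp_Aᵢ² = 0.13² + 0.02² + 0.25² + 0.44² + 0.16² = 0.0169 + 0.0004 + 0.0625 + 0.1936 + 0.0256 = 0.2990
B_A = 1 / 0.2990 = 3.3445
Ranking by B (broadest → narrowest): Species C (4.72) > Species B (4.16) > Species A (3.34)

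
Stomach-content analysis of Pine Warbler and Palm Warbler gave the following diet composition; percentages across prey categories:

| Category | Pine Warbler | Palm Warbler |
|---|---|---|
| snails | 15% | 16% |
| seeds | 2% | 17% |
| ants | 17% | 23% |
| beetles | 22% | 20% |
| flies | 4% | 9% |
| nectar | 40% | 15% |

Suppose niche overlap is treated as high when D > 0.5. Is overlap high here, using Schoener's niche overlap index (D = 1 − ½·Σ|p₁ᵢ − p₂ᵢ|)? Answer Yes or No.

Yes

Convert percentages to proportions (divide by 100).
Σ|p₁ᵢ − p₂ᵢ| = 0.01 + 0.15 + 0.06 + 0.02 + 0.05 + 0.25 = 0.54
D = 1 − ½ × 0.54 = 1 − 0.270 = 0.7300
D = 0.7300 > 0.5 → Yes.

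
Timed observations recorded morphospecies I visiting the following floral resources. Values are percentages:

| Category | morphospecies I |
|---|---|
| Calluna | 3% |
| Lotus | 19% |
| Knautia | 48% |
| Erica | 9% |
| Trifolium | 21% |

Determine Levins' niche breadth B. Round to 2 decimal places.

3.13

Convert percentages to proportions (divide by 100).
Σpᵢ² = 0.03² + 0.19² + 0.48² + 0.09² + 0.21² = 0.0009 + 0.0361 + 0.2304 + 0.0081 + 0.0441 = 0.3196
B = 1 / 0.3196 = 3.1289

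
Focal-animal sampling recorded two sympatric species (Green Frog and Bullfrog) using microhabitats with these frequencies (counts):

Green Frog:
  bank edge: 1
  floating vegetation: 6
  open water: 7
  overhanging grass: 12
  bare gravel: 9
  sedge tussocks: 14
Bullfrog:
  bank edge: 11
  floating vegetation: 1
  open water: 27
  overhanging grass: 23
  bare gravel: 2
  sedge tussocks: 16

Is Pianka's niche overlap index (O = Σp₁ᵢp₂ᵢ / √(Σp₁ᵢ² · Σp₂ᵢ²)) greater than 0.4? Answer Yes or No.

Yes

Proportions for Green Frog (n=49): 1/49=0.0204, 6/49=0.1224, 7/49=0.1429, 12/49=0.2449, 9/49=0.1837, 14/49=0.2857
Proportions for Bullfrog (n=80): 11/80=0.1375, 1/80=0.0125, 27/80=0.3375, 23/80=0.2875, 2/80=0.0250, 16/80=0.2000
Σ p₁ᵢp₂ᵢ = 0.002805 + 0.001530 + 0.048229 + 0.070409 + 0.004593 + 0.057140 = 0.184706
Σp_1ᵢ² = 0.0204² + 0.1224² + 0.1429² + 0.2449² + 0.1837² + 0.2857² = 0.000416 + 0.014982 + 0.020420 + 0.059976 + 0.033746 + 0.081624 = 0.211164
Σp_2ᵢ² = 0.1375² + 0.0125² + 0.3375² + 0.2875² + 0.0250² + 0.2000² = 0.018906 + 0.000156 + 0.113906 + 0.082656 + 0.000625 + 0.040000 = 0.256249
O = 0.184706 / √(0.211164 × 0.256249) = 0.184706 / 0.2326168 = 0.7940
O = 0.7940 > 0.4 → Yes.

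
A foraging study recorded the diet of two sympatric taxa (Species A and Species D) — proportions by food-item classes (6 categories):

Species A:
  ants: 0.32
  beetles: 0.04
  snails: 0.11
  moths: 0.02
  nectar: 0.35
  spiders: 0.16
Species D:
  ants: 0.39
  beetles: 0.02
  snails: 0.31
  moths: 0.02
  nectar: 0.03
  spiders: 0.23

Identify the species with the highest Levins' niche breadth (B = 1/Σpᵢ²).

Σp_Aᵢ² = 0.32² + 0.04² + 0.11² + 0.02² + 0.35² + 0.16² = 0.1024 + 0.0016 + 0.0121 + 0.0004 + 0.1225 + 0.0256 = 0.2646
B_A = 1 / 0.2646 = 3.7793
Σp_Dᵢ² = 0.39² + 0.02² + 0.31² + 0.02² + 0.03² + 0.23² = 0.1521 + 0.0004 + 0.0961 + 0.0004 + 0.0009 + 0.0529 = 0.3028
B_D = 1 / 0.3028 = 3.3025
Highest B → broadest niche (most generalist): Species A (B = 3.78).

Species A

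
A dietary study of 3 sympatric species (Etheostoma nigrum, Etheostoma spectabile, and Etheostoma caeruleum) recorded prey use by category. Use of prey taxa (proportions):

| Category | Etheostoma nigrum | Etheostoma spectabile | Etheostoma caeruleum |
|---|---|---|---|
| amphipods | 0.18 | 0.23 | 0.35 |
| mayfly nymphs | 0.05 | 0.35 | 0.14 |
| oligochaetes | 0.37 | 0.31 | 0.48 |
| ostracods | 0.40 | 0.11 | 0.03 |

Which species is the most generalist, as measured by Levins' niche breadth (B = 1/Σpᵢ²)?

Etheostoma spectabile

Σp_nigrᵢ² = 0.18² + 0.05² + 0.37² + 0.40² = 0.0324 + 0.0025 + 0.1369 + 0.1600 = 0.3318
B_nigr = 1 / 0.3318 = 3.0139
Σp_specᵢ² = 0.23² + 0.35² + 0.31² + 0.11² = 0.0529 + 0.1225 + 0.0961 + 0.0121 = 0.2836
B_spec = 1 / 0.2836 = 3.5261
Σp_caerᵢ² = 0.35² + 0.14² + 0.48² + 0.03² = 0.1225 + 0.0196 + 0.2304 + 0.0009 = 0.3734
B_caer = 1 / 0.3734 = 2.6781
Highest B → broadest niche (most generalist): Etheostoma spectabile (B = 3.53).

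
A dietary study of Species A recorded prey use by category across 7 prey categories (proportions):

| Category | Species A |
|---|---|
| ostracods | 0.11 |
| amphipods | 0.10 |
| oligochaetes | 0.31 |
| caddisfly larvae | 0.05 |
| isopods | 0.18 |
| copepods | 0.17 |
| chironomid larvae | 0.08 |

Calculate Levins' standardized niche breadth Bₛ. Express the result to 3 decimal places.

0.718

Σpᵢ² = 0.11² + 0.10² + 0.31² + 0.05² + 0.18² + 0.17² + 0.08² = 0.0121 + 0.0100 + 0.0961 + 0.0025 + 0.0324 + 0.0289 + 0.0064 = 0.1884
B = 1 / 0.1884 = 5.30786
Bₛ = (B − 1)/(n − 1) = (5.30786 − 1)/(7 − 1) = 4.30786/6 = 0.71798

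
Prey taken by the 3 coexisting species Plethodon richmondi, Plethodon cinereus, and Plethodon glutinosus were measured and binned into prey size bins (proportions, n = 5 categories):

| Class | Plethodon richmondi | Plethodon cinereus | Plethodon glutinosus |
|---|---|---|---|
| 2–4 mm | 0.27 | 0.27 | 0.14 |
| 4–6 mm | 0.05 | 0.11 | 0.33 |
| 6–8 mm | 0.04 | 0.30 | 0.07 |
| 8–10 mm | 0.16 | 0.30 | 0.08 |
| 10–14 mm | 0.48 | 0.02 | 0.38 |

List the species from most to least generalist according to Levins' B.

Σp_richᵢ² = 0.27² + 0.05² + 0.04² + 0.16² + 0.48² = 0.0729 + 0.0025 + 0.0016 + 0.0256 + 0.2304 = 0.3330
B_rich = 1 / 0.3330 = 3.0030
Σp_cineᵢ² = 0.27² + 0.11² + 0.30² + 0.30² + 0.02² = 0.0729 + 0.0121 + 0.0900 + 0.0900 + 0.0004 = 0.2654
B_cine = 1 / 0.2654 = 3.7679
Σp_glutᵢ² = 0.14² + 0.33² + 0.07² + 0.08² + 0.38² = 0.0196 + 0.1089 + 0.0049 + 0.0064 + 0.1444 = 0.2842
B_glut = 1 / 0.2842 = 3.5186
Ranking by B (broadest → narrowest): Plethodon cinereus (3.77) > Plethodon glutinosus (3.52) > Plethodon richmondi (3.00)

Plethodon cinereus > Plethodon glutinosus > Plethodon richmondi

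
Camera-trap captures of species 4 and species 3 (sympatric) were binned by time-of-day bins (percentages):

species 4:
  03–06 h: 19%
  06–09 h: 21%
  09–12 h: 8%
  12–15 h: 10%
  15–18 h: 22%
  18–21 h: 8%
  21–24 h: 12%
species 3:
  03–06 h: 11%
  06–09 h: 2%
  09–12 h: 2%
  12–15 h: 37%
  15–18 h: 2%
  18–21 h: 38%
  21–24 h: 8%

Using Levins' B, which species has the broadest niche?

species 4

Convert percentages to proportions (divide by 100).
Σp_4ᵢ² = 0.19² + 0.21² + 0.08² + 0.10² + 0.22² + 0.08² + 0.12² = 0.0361 + 0.0441 + 0.0064 + 0.0100 + 0.0484 + 0.0064 + 0.0144 = 0.1658
B_4 = 1 / 0.1658 = 6.0314
Σp_3ᵢ² = 0.11² + 0.02² + 0.02² + 0.37² + 0.02² + 0.38² + 0.08² = 0.0121 + 0.0004 + 0.0004 + 0.1369 + 0.0004 + 0.1444 + 0.0064 = 0.3010
B_3 = 1 / 0.3010 = 3.3223
Highest B → broadest niche (most generalist): species 4 (B = 6.03).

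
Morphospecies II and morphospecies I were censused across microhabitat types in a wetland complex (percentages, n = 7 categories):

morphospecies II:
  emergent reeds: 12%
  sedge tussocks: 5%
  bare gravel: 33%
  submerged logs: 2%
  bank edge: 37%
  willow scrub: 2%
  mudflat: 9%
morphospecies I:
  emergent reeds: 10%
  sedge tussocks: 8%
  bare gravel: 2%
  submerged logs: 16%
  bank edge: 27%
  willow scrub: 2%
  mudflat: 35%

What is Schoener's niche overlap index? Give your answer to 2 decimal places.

Convert percentages to proportions (divide by 100).
Σ|p₁ᵢ − p₂ᵢ| = 0.02 + 0.03 + 0.31 + 0.14 + 0.10 + 0.00 + 0.26 = 0.86
D = 1 − ½ × 0.86 = 1 − 0.430 = 0.5700

0.57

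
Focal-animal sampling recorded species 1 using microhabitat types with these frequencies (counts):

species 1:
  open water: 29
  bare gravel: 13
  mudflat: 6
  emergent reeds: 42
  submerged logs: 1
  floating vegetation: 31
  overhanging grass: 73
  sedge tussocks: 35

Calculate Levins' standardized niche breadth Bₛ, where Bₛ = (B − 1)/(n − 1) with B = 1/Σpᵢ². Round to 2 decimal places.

0.59

Proportions for species 1 (n=230): 29/230=0.1261, 13/230=0.0565, 6/230=0.0261, 42/230=0.1826, 1/230=0.0043, 31/230=0.1348, 73/230=0.3174, 35/230=0.1522
Σpᵢ² = 0.1261² + 0.0565² + 0.0261² + 0.1826² + 0.0043² + 0.1348² + 0.3174² + 0.1522² = 0.015901 + 0.003192 + 0.000681 + 0.033343 + 0.000018 + 0.018171 + 0.100743 + 0.023165 = 0.195214
B = 1 / 0.195214 = 5.1226
Bₛ = (B − 1)/(n − 1) = (5.1226 − 1)/(8 − 1) = 4.1226/7 = 0.5889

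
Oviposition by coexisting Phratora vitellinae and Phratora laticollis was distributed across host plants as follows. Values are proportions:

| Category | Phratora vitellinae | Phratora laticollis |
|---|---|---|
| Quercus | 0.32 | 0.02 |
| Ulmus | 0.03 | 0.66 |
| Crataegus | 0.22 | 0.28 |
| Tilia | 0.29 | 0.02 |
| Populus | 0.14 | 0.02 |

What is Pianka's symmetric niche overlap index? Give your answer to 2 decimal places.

0.27

Σ p₁ᵢp₂ᵢ = 0.0064 + 0.0198 + 0.0616 + 0.0058 + 0.0028 = 0.0964
Σp_1ᵢ² = 0.32² + 0.03² + 0.22² + 0.29² + 0.14² = 0.1024 + 0.0009 + 0.0484 + 0.0841 + 0.0196 = 0.2554
Σp_2ᵢ² = 0.02² + 0.66² + 0.28² + 0.02² + 0.02² = 0.0004 + 0.4356 + 0.0784 + 0.0004 + 0.0004 = 0.5152
O = 0.0964 / √(0.2554 × 0.5152) = 0.0964 / 0.36274 = 0.2658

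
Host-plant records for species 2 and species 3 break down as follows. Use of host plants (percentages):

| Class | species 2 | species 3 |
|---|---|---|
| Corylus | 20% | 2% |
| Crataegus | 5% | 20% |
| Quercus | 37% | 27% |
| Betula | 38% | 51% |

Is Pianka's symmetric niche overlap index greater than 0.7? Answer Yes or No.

Convert percentages to proportions (divide by 100).
Σ p₁ᵢp₂ᵢ = 0.0040 + 0.0100 + 0.0999 + 0.1938 = 0.3077
Σp_1ᵢ² = 0.20² + 0.05² + 0.37² + 0.38² = 0.0400 + 0.0025 + 0.1369 + 0.1444 = 0.3238
Σp_2ᵢ² = 0.02² + 0.20² + 0.27² + 0.51² = 0.0004 + 0.0400 + 0.0729 + 0.2601 = 0.3734
O = 0.3077 / √(0.3238 × 0.3734) = 0.3077 / 0.34772 = 0.8849
O = 0.8849 > 0.7 → Yes.

Yes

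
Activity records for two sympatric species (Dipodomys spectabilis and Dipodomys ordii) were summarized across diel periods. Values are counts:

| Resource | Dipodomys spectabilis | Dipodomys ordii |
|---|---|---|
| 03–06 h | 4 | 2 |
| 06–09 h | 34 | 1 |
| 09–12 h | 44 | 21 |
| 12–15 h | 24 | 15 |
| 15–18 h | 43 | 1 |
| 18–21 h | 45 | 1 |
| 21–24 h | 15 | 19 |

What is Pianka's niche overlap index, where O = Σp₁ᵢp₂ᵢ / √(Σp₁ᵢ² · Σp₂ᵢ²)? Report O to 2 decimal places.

0.60

Proportions for Dipodomys spectabilis (n=209): 4/209=0.0191, 34/209=0.1627, 44/209=0.2105, 24/209=0.1148, 43/209=0.2057, 45/209=0.2153, 15/209=0.0718
Proportions for Dipodomys ordii (n=60): 2/60=0.0333, 1/60=0.0167, 21/60=0.3500, 15/60=0.2500, 1/60=0.0167, 1/60=0.0167, 19/60=0.3167
Σ p₁ᵢp₂ᵢ = 0.000636 + 0.002717 + 0.073675 + 0.028700 + 0.003435 + 0.003596 + 0.022739 = 0.135498
Σp_1ᵢ² = 0.0191² + 0.1627² + 0.2105² + 0.1148² + 0.2057² + 0.2153² + 0.0718² = 0.000365 + 0.026471 + 0.044310 + 0.013179 + 0.042312 + 0.046354 + 0.005155 = 0.178146
Σp_2ᵢ² = 0.0333² + 0.0167² + 0.3500² + 0.2500² + 0.0167² + 0.0167² + 0.3167² = 0.001109 + 0.000279 + 0.122500 + 0.062500 + 0.000279 + 0.000279 + 0.100299 = 0.287245
O = 0.135498 / √(0.178146 × 0.287245) = 0.135498 / 0.2262113 = 0.5990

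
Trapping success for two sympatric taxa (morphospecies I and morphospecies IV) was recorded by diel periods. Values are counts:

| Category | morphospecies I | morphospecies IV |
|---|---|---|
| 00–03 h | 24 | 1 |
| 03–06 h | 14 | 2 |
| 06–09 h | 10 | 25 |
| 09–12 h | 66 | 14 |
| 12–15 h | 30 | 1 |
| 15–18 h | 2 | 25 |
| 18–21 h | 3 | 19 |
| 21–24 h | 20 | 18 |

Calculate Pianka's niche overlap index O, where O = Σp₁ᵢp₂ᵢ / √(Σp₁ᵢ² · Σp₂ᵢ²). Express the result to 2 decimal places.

0.46

Proportions for morphospecies I (n=169): 24/169=0.1420, 14/169=0.0828, 10/169=0.0592, 66/169=0.3905, 30/169=0.1775, 2/169=0.0118, 3/169=0.0178, 20/169=0.1183
Proportions for morphospecies IV (n=105): 1/105=0.0095, 2/105=0.0190, 25/105=0.2381, 14/105=0.1333, 1/105=0.0095, 25/105=0.2381, 19/105=0.1810, 18/105=0.1714
Σ p₁ᵢp₂ᵢ = 0.001349 + 0.001573 + 0.014096 + 0.052054 + 0.001686 + 0.002810 + 0.003222 + 0.020277 = 0.097067
Σp_1ᵢ² = 0.1420² + 0.0828² + 0.0592² + 0.3905² + 0.1775² + 0.0118² + 0.0178² + 0.1183² = 0.020164 + 0.006856 + 0.003505 + 0.152490 + 0.031506 + 0.000139 + 0.000317 + 0.013995 = 0.228972
Σp_2ᵢ² = 0.0095² + 0.0190² + 0.2381² + 0.1333² + 0.0095² + 0.2381² + 0.1810² + 0.1714² = 0.000090 + 0.000361 + 0.056692 + 0.017769 + 0.000090 + 0.056692 + 0.032761 + 0.029378 = 0.193833
O = 0.097067 / √(0.228972 × 0.193833) = 0.097067 / 0.2106711 = 0.4608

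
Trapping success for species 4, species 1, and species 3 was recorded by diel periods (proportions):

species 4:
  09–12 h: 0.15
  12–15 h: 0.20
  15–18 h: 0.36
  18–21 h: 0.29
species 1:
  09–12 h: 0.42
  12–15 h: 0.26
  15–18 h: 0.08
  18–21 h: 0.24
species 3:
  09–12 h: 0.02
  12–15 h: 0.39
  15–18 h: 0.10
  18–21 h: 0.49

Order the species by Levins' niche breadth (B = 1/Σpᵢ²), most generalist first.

species 4 > species 1 > species 3

Σp_4ᵢ² = 0.15² + 0.20² + 0.36² + 0.29² = 0.0225 + 0.0400 + 0.1296 + 0.0841 = 0.2762
B_4 = 1 / 0.2762 = 3.6206
Σp_1ᵢ² = 0.42² + 0.26² + 0.08² + 0.24² = 0.1764 + 0.0676 + 0.0064 + 0.0576 = 0.3080
B_1 = 1 / 0.3080 = 3.2468
Σp_3ᵢ² = 0.02² + 0.39² + 0.10² + 0.49² = 0.0004 + 0.1521 + 0.0100 + 0.2401 = 0.4026
B_3 = 1 / 0.4026 = 2.4839
Ranking by B (broadest → narrowest): species 4 (3.62) > species 1 (3.25) > species 3 (2.48)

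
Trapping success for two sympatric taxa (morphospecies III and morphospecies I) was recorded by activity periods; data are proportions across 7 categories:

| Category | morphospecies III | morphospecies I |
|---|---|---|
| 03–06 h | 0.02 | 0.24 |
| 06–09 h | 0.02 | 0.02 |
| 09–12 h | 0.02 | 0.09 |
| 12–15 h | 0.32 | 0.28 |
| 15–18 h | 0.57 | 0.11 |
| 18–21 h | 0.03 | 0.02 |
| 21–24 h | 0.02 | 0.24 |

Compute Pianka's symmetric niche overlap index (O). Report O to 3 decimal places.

Σ p₁ᵢp₂ᵢ = 0.0048 + 0.0004 + 0.0018 + 0.0896 + 0.0627 + 0.0006 + 0.0048 = 0.1647
Σp_1ᵢ² = 0.02² + 0.02² + 0.02² + 0.32² + 0.57² + 0.03² + 0.02² = 0.0004 + 0.0004 + 0.0004 + 0.1024 + 0.3249 + 0.0009 + 0.0004 = 0.4298
Σp_2ᵢ² = 0.24² + 0.02² + 0.09² + 0.28² + 0.11² + 0.02² + 0.24² = 0.0576 + 0.0004 + 0.0081 + 0.0784 + 0.0121 + 0.0004 + 0.0576 = 0.2146
O = 0.1647 / √(0.4298 × 0.2146) = 0.1647 / 0.303702 = 0.54231

0.542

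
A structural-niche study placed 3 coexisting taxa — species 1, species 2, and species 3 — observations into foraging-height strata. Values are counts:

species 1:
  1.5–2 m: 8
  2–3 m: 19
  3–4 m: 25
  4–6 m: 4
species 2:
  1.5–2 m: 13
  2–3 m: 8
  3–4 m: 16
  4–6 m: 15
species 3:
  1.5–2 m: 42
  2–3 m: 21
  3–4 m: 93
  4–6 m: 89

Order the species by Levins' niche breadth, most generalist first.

Proportions for species 1 (n=56): 8/56=0.1429, 19/56=0.3393, 25/56=0.4464, 4/56=0.0714
Proportions for species 2 (n=52): 13/52=0.2500, 8/52=0.1538, 16/52=0.3077, 15/52=0.2885
Proportions for species 3 (n=245): 42/245=0.1714, 21/245=0.0857, 93/245=0.3796, 89/245=0.3633
Σp_1ᵢ² = 0.1429² + 0.3393² + 0.4464² + 0.0714² = 0.020420 + 0.115124 + 0.199273 + 0.005098 = 0.339915
B_1 = 1 / 0.339915 = 2.9419
Σp_2ᵢ² = 0.2500² + 0.1538² + 0.3077² + 0.2885² = 0.062500 + 0.023654 + 0.094679 + 0.083232 = 0.264065
B_2 = 1 / 0.264065 = 3.7869
Σp_3ᵢ² = 0.1714² + 0.0857² + 0.3796² + 0.3633² = 0.029378 + 0.007344 + 0.144096 + 0.131987 = 0.312805
B_3 = 1 / 0.312805 = 3.1969
Ranking by B (broadest → narrowest): species 2 (3.79) > species 3 (3.20) > species 1 (2.94)

species 2 > species 3 > species 1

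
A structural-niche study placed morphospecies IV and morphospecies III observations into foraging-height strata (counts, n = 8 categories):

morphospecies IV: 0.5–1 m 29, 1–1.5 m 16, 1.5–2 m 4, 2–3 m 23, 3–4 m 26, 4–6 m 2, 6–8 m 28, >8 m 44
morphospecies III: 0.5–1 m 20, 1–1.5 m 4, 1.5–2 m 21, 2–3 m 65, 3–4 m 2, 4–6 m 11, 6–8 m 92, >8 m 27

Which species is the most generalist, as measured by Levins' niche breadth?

morphospecies IV

Proportions for morphospecies IV (n=172): 29/172=0.1686, 16/172=0.0930, 4/172=0.0233, 23/172=0.1337, 26/172=0.1512, 2/172=0.0116, 28/172=0.1628, 44/172=0.2558
Proportions for morphospecies III (n=242): 20/242=0.0826, 4/242=0.0165, 21/242=0.0868, 65/242=0.2686, 2/242=0.0083, 11/242=0.0455, 92/242=0.3802, 27/242=0.1116
Σp_IVᵢ² = 0.1686² + 0.0930² + 0.0233² + 0.1337² + 0.1512² + 0.0116² + 0.1628² + 0.2558² = 0.028426 + 0.008649 + 0.000543 + 0.017876 + 0.022861 + 0.000135 + 0.026504 + 0.065434 = 0.170428
B_IV = 1 / 0.170428 = 5.8676
Σp_IIIᵢ² = 0.0826² + 0.0165² + 0.0868² + 0.2686² + 0.0083² + 0.0455² + 0.3802² + 0.1116² = 0.006823 + 0.000272 + 0.007534 + 0.072146 + 0.000069 + 0.002070 + 0.144552 + 0.012455 = 0.245921
B_III = 1 / 0.245921 = 4.0663
Highest B → broadest niche (most generalist): morphospecies IV (B = 5.87).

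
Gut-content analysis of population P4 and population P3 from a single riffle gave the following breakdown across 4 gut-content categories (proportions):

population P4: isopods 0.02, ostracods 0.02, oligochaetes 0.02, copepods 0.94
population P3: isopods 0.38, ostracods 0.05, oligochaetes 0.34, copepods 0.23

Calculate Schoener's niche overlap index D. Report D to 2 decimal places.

Σ|p₁ᵢ − p₂ᵢ| = 0.36 + 0.03 + 0.32 + 0.71 = 1.42
D = 1 − ½ × 1.42 = 1 − 0.710 = 0.2900

0.29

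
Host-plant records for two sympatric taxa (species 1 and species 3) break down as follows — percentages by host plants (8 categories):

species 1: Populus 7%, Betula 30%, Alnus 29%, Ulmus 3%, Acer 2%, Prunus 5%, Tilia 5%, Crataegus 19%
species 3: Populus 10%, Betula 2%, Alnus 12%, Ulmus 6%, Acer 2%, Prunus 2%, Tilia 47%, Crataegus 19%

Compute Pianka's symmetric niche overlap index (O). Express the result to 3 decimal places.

0.439

Convert percentages to proportions (divide by 100).
Σ p₁ᵢp₂ᵢ = 0.0070 + 0.0060 + 0.0348 + 0.0018 + 0.0004 + 0.0010 + 0.0235 + 0.0361 = 0.1106
Σp_1ᵢ² = 0.07² + 0.30² + 0.29² + 0.03² + 0.02² + 0.05² + 0.05² + 0.19² = 0.0049 + 0.0900 + 0.0841 + 0.0009 + 0.0004 + 0.0025 + 0.0025 + 0.0361 = 0.2214
Σp_2ᵢ² = 0.10² + 0.02² + 0.12² + 0.06² + 0.02² + 0.02² + 0.47² + 0.19² = 0.0100 + 0.0004 + 0.0144 + 0.0036 + 0.0004 + 0.0004 + 0.2209 + 0.0361 = 0.2862
O = 0.1106 / √(0.2214 × 0.2862) = 0.1106 / 0.251723 = 0.43937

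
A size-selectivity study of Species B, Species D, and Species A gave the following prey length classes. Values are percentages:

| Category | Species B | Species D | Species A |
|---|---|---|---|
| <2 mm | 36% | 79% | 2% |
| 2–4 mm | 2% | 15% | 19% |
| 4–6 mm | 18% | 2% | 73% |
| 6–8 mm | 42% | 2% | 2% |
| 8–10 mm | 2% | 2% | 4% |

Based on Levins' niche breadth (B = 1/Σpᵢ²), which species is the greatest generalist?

Convert percentages to proportions (divide by 100).
Σp_Bᵢ² = 0.36² + 0.02² + 0.18² + 0.42² + 0.02² = 0.1296 + 0.0004 + 0.0324 + 0.1764 + 0.0004 = 0.3392
B_B = 1 / 0.3392 = 2.9481
Σp_Dᵢ² = 0.79² + 0.15² + 0.02² + 0.02² + 0.02² = 0.6241 + 0.0225 + 0.0004 + 0.0004 + 0.0004 = 0.6478
B_D = 1 / 0.6478 = 1.5437
Σp_Aᵢ² = 0.02² + 0.19² + 0.73² + 0.02² + 0.04² = 0.0004 + 0.0361 + 0.5329 + 0.0004 + 0.0016 = 0.5714
B_A = 1 / 0.5714 = 1.7501
Highest B → broadest niche (most generalist): Species B (B = 2.95).

Species B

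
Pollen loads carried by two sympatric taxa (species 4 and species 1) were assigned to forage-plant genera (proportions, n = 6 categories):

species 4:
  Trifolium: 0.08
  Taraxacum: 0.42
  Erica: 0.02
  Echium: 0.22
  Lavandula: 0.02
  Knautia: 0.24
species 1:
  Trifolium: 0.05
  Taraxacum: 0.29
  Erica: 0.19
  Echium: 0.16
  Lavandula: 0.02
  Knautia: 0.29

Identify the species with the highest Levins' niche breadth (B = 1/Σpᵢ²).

Σp_4ᵢ² = 0.08² + 0.42² + 0.02² + 0.22² + 0.02² + 0.24² = 0.0064 + 0.1764 + 0.0004 + 0.0484 + 0.0004 + 0.0576 = 0.2896
B_4 = 1 / 0.2896 = 3.4530
Σp_1ᵢ² = 0.05² + 0.29² + 0.19² + 0.16² + 0.02² + 0.29² = 0.0025 + 0.0841 + 0.0361 + 0.0256 + 0.0004 + 0.0841 = 0.2328
B_1 = 1 / 0.2328 = 4.2955
Highest B → broadest niche (most generalist): species 1 (B = 4.30).

species 1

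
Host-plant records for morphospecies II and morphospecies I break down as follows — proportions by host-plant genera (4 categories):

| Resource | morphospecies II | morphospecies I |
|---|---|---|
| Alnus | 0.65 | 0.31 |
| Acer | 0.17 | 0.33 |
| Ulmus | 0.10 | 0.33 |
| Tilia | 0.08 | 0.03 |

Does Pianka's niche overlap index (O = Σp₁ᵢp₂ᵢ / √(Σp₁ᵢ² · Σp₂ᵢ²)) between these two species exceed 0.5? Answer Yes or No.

Σ p₁ᵢp₂ᵢ = 0.2015 + 0.0561 + 0.0330 + 0.0024 = 0.2930
Σp_1ᵢ² = 0.65² + 0.17² + 0.10² + 0.08² = 0.4225 + 0.0289 + 0.0100 + 0.0064 = 0.4678
Σp_2ᵢ² = 0.31² + 0.33² + 0.33² + 0.03² = 0.0961 + 0.1089 + 0.1089 + 0.0009 = 0.3148
O = 0.2930 / √(0.4678 × 0.3148) = 0.2930 / 0.38375 = 0.7635
O = 0.7635 > 0.5 → Yes.

Yes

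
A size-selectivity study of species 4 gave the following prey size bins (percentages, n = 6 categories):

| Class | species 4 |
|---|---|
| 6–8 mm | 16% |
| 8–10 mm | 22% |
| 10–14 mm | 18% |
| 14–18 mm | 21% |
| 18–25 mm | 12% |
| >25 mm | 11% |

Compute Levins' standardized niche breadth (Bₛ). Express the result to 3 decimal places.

Convert percentages to proportions (divide by 100).
Σpᵢ² = 0.16² + 0.22² + 0.18² + 0.21² + 0.12² + 0.11² = 0.0256 + 0.0484 + 0.0324 + 0.0441 + 0.0144 + 0.0121 = 0.1770
B = 1 / 0.1770 = 5.64972
Bₛ = (B − 1)/(n − 1) = (5.64972 − 1)/(6 − 1) = 4.64972/5 = 0.92994

0.930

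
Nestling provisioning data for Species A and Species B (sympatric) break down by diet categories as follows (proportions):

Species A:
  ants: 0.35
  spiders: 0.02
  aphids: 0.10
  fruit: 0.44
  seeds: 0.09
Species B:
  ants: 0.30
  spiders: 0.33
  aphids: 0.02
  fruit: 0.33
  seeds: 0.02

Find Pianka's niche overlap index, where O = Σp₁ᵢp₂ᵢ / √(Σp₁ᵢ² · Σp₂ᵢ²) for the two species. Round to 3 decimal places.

0.811

Σ p₁ᵢp₂ᵢ = 0.1050 + 0.0066 + 0.0020 + 0.1452 + 0.0018 = 0.2606
Σp_1ᵢ² = 0.35² + 0.02² + 0.10² + 0.44² + 0.09² = 0.1225 + 0.0004 + 0.0100 + 0.1936 + 0.0081 = 0.3346
Σp_2ᵢ² = 0.30² + 0.33² + 0.02² + 0.33² + 0.02² = 0.0900 + 0.1089 + 0.0004 + 0.1089 + 0.0004 = 0.3086
O = 0.2606 / √(0.3346 × 0.3086) = 0.2606 / 0.321337 = 0.81099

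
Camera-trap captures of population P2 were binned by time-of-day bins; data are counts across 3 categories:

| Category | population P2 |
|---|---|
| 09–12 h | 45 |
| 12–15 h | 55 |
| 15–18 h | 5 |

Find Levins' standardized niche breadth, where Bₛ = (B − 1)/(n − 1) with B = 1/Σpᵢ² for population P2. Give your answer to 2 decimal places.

Proportions for population P2 (n=105): 45/105=0.4286, 55/105=0.5238, 5/105=0.0476
Σpᵢ² = 0.4286² + 0.5238² + 0.0476² = 0.183698 + 0.274366 + 0.002266 = 0.460330
B = 1 / 0.460330 = 2.1724
Bₛ = (B − 1)/(n − 1) = (2.1724 − 1)/(3 − 1) = 1.1724/2 = 0.5862

0.59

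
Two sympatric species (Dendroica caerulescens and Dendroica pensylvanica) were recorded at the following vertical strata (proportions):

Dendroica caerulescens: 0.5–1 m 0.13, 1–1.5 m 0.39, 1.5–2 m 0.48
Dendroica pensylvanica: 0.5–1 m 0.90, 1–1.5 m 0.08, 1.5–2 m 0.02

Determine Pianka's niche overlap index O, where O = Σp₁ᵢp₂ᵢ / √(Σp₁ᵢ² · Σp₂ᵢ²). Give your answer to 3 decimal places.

Σ p₁ᵢp₂ᵢ = 0.1170 + 0.0312 + 0.0096 = 0.1578
Σp_1ᵢ² = 0.13² + 0.39² + 0.48² = 0.0169 + 0.1521 + 0.2304 = 0.3994
Σp_2ᵢ² = 0.90² + 0.08² + 0.02² = 0.8100 + 0.0064 + 0.0004 = 0.8168
O = 0.1578 / √(0.3994 × 0.8168) = 0.1578 / 0.571165 = 0.27628

0.276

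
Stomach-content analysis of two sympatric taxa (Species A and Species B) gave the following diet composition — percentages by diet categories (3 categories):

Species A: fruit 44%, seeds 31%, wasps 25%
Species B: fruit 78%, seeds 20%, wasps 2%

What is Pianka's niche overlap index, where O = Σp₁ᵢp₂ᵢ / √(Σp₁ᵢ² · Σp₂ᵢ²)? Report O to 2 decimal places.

Convert percentages to proportions (divide by 100).
Σ p₁ᵢp₂ᵢ = 0.3432 + 0.0620 + 0.0050 = 0.4102
Σp_1ᵢ² = 0.44² + 0.31² + 0.25² = 0.1936 + 0.0961 + 0.0625 = 0.3522
Σp_2ᵢ² = 0.78² + 0.20² + 0.02² = 0.6084 + 0.0400 + 0.0004 = 0.6488
O = 0.4102 / √(0.3522 × 0.6488) = 0.4102 / 0.47802 = 0.8581

0.86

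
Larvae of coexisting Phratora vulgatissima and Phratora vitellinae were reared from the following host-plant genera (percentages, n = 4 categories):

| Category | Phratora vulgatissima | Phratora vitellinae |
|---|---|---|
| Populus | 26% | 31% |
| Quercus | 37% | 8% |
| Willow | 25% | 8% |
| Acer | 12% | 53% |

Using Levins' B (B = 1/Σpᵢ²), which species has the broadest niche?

Phratora vulgatissima

Convert percentages to proportions (divide by 100).
Σp_vulgᵢ² = 0.26² + 0.37² + 0.25² + 0.12² = 0.0676 + 0.1369 + 0.0625 + 0.0144 = 0.2814
B_vulg = 1 / 0.2814 = 3.5537
Σp_viteᵢ² = 0.31² + 0.08² + 0.08² + 0.53² = 0.0961 + 0.0064 + 0.0064 + 0.2809 = 0.3898
B_vite = 1 / 0.3898 = 2.5654
Highest B → broadest niche (most generalist): Phratora vulgatissima (B = 3.55).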